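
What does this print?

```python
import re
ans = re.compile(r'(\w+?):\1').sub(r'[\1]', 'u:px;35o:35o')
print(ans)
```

u:px;[35o]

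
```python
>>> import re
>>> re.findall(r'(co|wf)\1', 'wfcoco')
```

['co']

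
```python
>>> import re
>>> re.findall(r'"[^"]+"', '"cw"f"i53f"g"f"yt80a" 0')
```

No capturing groups, so `findall` returns the 3 full match strings.

['"cw"', '"i53f"', '"f"']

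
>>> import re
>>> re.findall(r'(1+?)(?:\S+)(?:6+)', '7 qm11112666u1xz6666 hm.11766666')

['1', '1']

The `?` after the quantifier makes it lazy — it takes as little as possible before letting the rest of the pattern try.
With a single group, `findall` returns only what that group captured — 2 items.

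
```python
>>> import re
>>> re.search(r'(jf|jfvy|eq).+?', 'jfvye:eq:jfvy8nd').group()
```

'jfv'

Alternation tries branches left to right and keeps the first one that lets the overall match succeed at that position.
The match spans [0:3] → 'jfv'.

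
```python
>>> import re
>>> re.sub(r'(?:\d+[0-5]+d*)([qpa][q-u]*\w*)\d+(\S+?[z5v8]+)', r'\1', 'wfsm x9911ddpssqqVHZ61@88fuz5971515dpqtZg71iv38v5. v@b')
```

Pattern: one or more of a digit, then one or more of a character in [0-5], then zero or more of a literal 'd' (non-capturing group); then one of [qpa], then zero or more of a character in [q-u], then zero or more of a word character (captured); then one or more of a digit; then one or more of a non-whitespace character (lazy), then one or more of one of [z5v8] (captured).
A non-greedy quantifier consumes as few characters as it can — just enough that the remainder of the pattern still matches from where it stops; whatever follows it matches normally.
Matches: at [6:25] → '9911ddpssqqVHZ61@88'; at [28:49] → '5971515dpqtZg71iv38v5'.
The replacement refers to a captured group, so each match is rewritten using its own captured text.

'wfsm xpssqqVHZ6fuzpqtZg71iv3. v@b'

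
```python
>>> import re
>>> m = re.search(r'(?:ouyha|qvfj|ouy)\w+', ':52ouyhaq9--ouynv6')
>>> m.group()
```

'ouyhaq9'

The match spans [3:10] → 'ouyhaq9'.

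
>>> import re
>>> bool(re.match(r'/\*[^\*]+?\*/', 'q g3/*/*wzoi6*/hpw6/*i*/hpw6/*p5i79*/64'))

`match` is anchored at position 0; if the pattern doesn't fit there, it returns None.
Here position 0 doesn't satisfy it, so the call returns None, and `bool(None)` is False.

False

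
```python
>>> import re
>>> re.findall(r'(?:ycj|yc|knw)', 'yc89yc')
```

['yc', 'yc']

Scanning left to right: at [0:2] → 'yc'; at [4:6] → 'yc'.
With no groups in the pattern, `findall` gives back each whole match — 2 here.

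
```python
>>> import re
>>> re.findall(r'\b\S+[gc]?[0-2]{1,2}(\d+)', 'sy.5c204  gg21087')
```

This matches a word boundary (`\b`, zero-width); then one or more of a non-whitespace character, then optionally one of [gc], then 1 to 2 of a character in [0-2]; then one or more of a digit (captured).
One capturing group, so `findall` returns just the captured substring from each match — 2 in all.

['4', '87']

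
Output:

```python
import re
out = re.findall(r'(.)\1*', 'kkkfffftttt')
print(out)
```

The backreference `\1` re-matches whatever the first group consumed, character for character.
Matches: at [0:3] match 'kkk', group 1 = 'k'; at [3:7] match 'ffff', group 1 = 'f'; at [7:11] match 'tttt', group 1 = 't'.
Because there's exactly one group, `findall` drops the full match and keeps group 1 from each hit.

['k', 'f', 't']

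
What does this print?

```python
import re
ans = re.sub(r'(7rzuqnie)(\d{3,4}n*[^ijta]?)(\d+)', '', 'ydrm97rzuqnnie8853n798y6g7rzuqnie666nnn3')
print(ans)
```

Every occurrence is swapped for ''.

ydrm97rzuqnnie8853n798y6g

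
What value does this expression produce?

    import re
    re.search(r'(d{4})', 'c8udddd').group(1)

'dddd'

This matches exactly 4 of a literal 'd' (captured).
`re.search` scans for the first position where the pattern succeeds.
The match spans [3:7] → 'dddd'.
Captured: group 1 = 'dddd'.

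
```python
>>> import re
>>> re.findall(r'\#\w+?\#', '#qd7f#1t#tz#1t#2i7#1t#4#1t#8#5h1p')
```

No capturing groups, so `findall` returns the 5 full match strings.

['#qd7f#', '#tz#', '#2i7#', '#4#', '#8#']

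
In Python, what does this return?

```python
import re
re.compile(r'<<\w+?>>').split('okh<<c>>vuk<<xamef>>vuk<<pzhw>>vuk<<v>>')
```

['okh', 'vuk', 'vuk', 'vuk', '']

Matches to split on: at [3:8] → '<<c>>'; at [11:20] → '<<xamef>>'; at [23:31] → '<<pzhw>>'; at [34:39] → '<<v>>'.
`split` removes every match and returns the 5 fragments in between.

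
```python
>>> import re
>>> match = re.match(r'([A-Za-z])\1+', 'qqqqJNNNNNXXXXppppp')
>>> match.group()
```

'qqqq'

`re.match` won't scan ahead — the pattern has to work from the very first character.
The match spans [0:4] → 'qqqq'.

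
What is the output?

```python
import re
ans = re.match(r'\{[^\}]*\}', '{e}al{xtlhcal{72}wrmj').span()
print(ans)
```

(0, 3)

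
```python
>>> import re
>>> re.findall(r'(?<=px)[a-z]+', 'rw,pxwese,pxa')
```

['wese', 'a']

Because the assertion is zero-width, the text it checks is not consumed and won't appear in the result.
With no groups in the pattern, `findall` gives back each whole match — 2 here.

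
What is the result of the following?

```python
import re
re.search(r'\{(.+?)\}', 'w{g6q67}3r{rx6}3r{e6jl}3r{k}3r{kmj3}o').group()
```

`re.search` tries every starting position until one works.
The match spans [1:8] → '{g6q67}'.
Captured: group 1 = 'g6q67'.

'{g6q67}'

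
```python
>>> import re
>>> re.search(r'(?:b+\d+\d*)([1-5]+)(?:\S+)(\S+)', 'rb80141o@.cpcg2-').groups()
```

('1', '-')

This matches one or more of a literal 'b', then one or more of a digit, then zero or more of a digit (non-capturing group); then one or more of a character in [1-5] (captured); then one or more of a non-whitespace character (non-capturing group); then one or more of a non-whitespace character (captured).
`re.search` scans for the first position where the pattern succeeds.
The match spans [1:16] → 'b80141o@.cpcg2-'.
Captured: group 1 = '1', group 2 = '-'.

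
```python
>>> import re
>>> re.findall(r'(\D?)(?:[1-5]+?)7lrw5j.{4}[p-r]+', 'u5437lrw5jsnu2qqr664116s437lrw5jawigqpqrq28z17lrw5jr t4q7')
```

['u', 's', 'z']

Because there's exactly one group, `findall` drops the full match and keeps group 1 from each hit.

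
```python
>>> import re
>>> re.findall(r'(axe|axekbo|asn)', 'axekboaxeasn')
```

['axe', 'axe', 'asn']

The regex engine tests alternatives in the order written; an earlier branch that matches wins even if a later one would match more.
Walking the string: at [0:3] match 'axe', group 1 = 'axe'; at [6:9] match 'axe', group 1 = 'axe'; at [9:12] match 'asn', group 1 = 'asn'.
One capturing group, so `findall` returns just the captured substring from each match — 3 in all.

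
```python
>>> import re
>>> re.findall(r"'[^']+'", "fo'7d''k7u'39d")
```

["'7d'", "'k7u'"]

`findall` yields the raw match text (2 of them) because the pattern has no groups.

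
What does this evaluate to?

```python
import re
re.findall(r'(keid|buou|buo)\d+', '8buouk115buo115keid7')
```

Because there's exactly one group, `findall` drops the full match and keeps group 1 from each hit.

['buo', 'keid']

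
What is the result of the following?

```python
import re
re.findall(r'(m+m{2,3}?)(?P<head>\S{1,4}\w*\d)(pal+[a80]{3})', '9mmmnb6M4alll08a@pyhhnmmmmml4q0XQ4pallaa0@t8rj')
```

The pattern matches one or more of a literal 'm', then 2 to 3 of a literal 'm' (lazy) (captured); then 1 to 4 of a non-whitespace character, then zero or more of a word character, then a digit (captured as 'head'); then the literal 'pa', then one or more of the literal 'l', then exactly 3 of one of [a80] (captured).
Scanning left to right: at [22:41] match 'mmmmml4q0XQ4pallaa0', groups = ('mmmmm', 'l4q0XQ4', 'pallaa0').
3 groups means the one result is a tuple of 3 captured strings — 1 here.

[('mmmmm', 'l4q0XQ4', 'pallaa0')]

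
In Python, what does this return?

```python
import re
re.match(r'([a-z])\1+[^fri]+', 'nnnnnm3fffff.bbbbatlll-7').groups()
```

The match spans [0:7] → 'nnnnnm3'.
Captured: group 1 = 'n'.

('n',)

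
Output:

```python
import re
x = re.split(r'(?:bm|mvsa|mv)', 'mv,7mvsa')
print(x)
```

['', ',7', '']

Branches in `(...|...)` are attempted left-to-right; the first branch that allows the whole pattern to succeed is taken.
`split` removes every match and returns the 3 fragments in between.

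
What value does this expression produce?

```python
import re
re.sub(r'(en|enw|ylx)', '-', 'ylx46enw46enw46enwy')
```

'-46-w46-w46-wy'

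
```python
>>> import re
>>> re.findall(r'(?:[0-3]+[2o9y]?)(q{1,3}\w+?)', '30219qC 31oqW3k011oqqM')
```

['qC', 'qW', 'qqM']

The pattern matches one or more of a character in [0-3], then optionally one of [2o9y] (non-capturing group); then 1 to 3 of a literal 'q', then one or more of a word character (lazy) (captured).
Because the quantifier is non-greedy, it stops expanding at the earliest point where the rest of the pattern can succeed.
Walking the string: at [0:7] match '30219qC', group 1 = 'qC'; at [8:13] match '31oqW', group 1 = 'qW'; at [15:22] match '011oqqM', group 1 = 'qqM'.
With a single group, `findall` returns only what that group captured — 3 items.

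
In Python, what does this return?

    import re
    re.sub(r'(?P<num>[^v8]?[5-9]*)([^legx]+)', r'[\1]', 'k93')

'[k9]'

The pattern matches optionally any character except [v8], then zero or more of a character in [5-9] (captured as 'num'); then one or more of any character except [legx] (captured).
Matches: at [0:3] → 'k93'.
`\1` in the replacement pulls in group 1's text for each match.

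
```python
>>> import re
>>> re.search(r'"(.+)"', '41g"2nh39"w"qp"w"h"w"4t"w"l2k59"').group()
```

'"2nh39"w"qp"w"h"w"4t"w"l2k59"'

The match spans [3:32] → '"2nh39"w"qp"w"h"w"4t"w"l2k59"'.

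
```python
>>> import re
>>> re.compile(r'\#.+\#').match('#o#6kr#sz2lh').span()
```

`re.match` won't scan ahead — the pattern has to work from the very first character.
The match spans [0:7] → '#o#6kr#'.

(0, 7)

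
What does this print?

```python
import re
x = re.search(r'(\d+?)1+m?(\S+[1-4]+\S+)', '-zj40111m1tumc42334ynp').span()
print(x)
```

(3, 22)

The pattern matches one or more of a digit (lazy) (captured); then one or more of the literal '1', then optionally the literal 'm'; then one or more of a non-whitespace character, then one or more of a character in [1-4], then one or more of a non-whitespace character (captured).
`re.search` tries every starting position until one works.
The match spans [3:22] → '40111m1tumc42334ynp'.
Captured: group 1 = '40', group 2 = '1tumc42334ynp'.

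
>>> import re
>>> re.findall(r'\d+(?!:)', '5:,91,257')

['91', '257']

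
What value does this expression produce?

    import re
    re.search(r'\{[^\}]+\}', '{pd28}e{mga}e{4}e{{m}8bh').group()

'{pd28}'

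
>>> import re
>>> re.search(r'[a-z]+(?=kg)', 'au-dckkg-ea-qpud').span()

The lookaround is zero-width — it requires the adjacent text to match without consuming it, so the asserted text isn't part of the match.
The match spans [3:6] → 'dck'.

(3, 6)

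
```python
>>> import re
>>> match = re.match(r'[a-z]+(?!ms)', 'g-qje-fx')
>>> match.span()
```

(0, 1)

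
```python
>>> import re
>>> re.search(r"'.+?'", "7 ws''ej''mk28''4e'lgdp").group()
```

"''ej'"

A non-greedy quantifier consumes as few characters as it can — just enough that the remainder of the pattern still matches from where it stops; whatever follows it matches normally.
`re.search` tries every starting position until one works.
The match spans [4:9] → "''ej'".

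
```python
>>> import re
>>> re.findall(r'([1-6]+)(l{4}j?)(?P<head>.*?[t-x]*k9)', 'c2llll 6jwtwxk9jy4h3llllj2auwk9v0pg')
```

[('2', 'llll', ' 6jwtwxk9'), ('3', 'llllj', '2auwk9')]

A non-greedy quantifier consumes as few characters as it can — just enough that the remainder of the pattern still matches from where it stops; whatever follows it matches normally.
`findall` packs the 3 group values into a tuple for every match.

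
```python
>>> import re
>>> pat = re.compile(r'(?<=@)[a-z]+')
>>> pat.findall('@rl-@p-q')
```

['rl', 'p']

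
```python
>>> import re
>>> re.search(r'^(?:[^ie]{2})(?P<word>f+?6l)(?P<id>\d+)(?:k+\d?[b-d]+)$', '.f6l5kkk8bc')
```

The pattern matches anchored at the start of the string; then exactly 2 of any character except [ie] (non-capturing group); then one or more of the literal 'f' (lazy), then the literal '6l' (captured as 'word'); then one or more of a digit (captured as 'id'); then one or more of a literal 'k', then optionally a digit, then one or more of a character in [b-d] (non-capturing group); then anchored at the end.
`re.search` scans for the first position where the pattern succeeds.
Here nothing in the string fits, so the call returns None.

None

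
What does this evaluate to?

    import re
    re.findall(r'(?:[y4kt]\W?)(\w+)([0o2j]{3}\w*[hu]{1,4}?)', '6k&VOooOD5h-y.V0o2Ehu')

[('V', '0o2Ehu')]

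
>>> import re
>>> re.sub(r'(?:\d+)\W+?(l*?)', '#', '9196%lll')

Pattern: one or more of a digit (non-capturing group); then one or more of a non-word character (lazy); then zero or more of a literal 'l' (lazy) (captured).
Because the quantifier is non-greedy, it stops expanding at the earliest point where the rest of the pattern can succeed.
Matches: at [0:5] → '9196%'.
Every occurrence is swapped for '#'.

'#lll'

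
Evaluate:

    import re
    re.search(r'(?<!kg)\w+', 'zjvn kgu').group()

'zjvn'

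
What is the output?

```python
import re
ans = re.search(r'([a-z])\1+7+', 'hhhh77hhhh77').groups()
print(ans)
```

('h',)

The match spans [0:6] → 'hhhh77'.
Captured: group 1 = 'h'.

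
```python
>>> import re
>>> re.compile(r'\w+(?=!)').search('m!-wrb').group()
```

'm'

The lookaround is zero-width — it requires the adjacent text to match without consuming it, so the asserted text isn't part of the match.
The match spans [0:1] → 'm'.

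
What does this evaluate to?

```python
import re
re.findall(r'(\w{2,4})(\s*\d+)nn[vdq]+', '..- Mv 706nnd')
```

This matches 2 to 4 of a word character (captured); then zero or more of whitespace, then one or more of a digit (captured); then the literal 'nn', then one or more of one of [vdq].
Scanning left to right: at [4:13] match 'Mv 706nnd', groups = ('Mv', ' 706').
Multiple groups make `findall` return tuples — one 2-tuple for the one match.

[('Mv', ' 706')]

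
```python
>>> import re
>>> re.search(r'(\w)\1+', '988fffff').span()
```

(1, 3)

A backreference is literal: `\1` must see the identical characters the first group matched.
The match spans [1:3] → '88'.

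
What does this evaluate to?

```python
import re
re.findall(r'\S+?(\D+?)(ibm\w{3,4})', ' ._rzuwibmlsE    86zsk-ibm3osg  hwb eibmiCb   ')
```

2 groups means each result is a tuple of 2 captured strings — 3 here.

[('_rzuw', 'ibmlsE'), ('zsk-', 'ibm3osg'), ('wb e', 'ibmiCb')]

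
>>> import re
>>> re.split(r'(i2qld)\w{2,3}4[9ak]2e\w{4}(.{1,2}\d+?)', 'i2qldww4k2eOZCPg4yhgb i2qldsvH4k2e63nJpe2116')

Because the quantifier is non-greedy, it stops expanding at the earliest point where the rest of the pattern can succeed.
With a capturing group present, the delimiter's captured portion is kept in the result list.

['', 'i2qld', 'g4', 'yhgb ', 'i2qld', 'pe2', '116']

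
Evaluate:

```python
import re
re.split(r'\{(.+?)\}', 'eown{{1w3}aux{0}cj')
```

['eown', '{1w3', 'aux', '0', 'cj']

A `+?`/`*?`/`{m,n}?` starts at its minimum and grows only as far as needed for what follows to match.
Matches to split on: at [4:10] → '{{1w3}'; at [13:16] → '{0}'.
The group in the pattern means `split` returns the separators' captures alongside the pieces.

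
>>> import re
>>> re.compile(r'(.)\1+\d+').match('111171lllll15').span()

(0, 6)

`match` is anchored at position 0; if the pattern doesn't fit there, it returns None.
The match spans [0:6] → '111171'.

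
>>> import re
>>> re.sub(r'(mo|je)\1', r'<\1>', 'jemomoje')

'je<mo>je'

`\1` is not a pattern — it's the concrete string captured by group 1, re-applied verbatim.
`\1` in the replacement pulls in group 1's text for each match.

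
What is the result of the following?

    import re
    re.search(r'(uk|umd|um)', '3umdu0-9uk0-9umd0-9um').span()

(1, 4)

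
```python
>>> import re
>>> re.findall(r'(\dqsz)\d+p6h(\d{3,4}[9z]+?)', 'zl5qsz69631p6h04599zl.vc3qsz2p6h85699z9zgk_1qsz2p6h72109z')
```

[('5qsz', '04599'), ('3qsz', '85699'), ('1qsz', '72109')]

A non-greedy quantifier consumes as few characters as it can — just enough that the remainder of the pattern still matches from where it stops; whatever follows it matches normally.
With 2 capturing groups, `findall` returns a 2-tuple per match.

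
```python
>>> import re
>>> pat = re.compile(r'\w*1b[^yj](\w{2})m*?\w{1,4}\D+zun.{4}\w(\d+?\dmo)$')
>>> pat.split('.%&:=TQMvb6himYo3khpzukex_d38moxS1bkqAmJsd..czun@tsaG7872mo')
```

['.%&:=', 'qA', '7872mo', '']

With a capturing group present, the delimiter's captured portion is kept in the result list.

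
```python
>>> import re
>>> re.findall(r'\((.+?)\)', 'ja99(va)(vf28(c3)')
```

['va', 'vf28(c3']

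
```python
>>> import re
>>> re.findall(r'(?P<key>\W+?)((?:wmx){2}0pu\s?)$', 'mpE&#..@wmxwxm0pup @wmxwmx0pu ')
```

[(' @', 'wmxwmx0pu ')]

This matches one or more of a non-word character (lazy) (captured as 'key'); then the literal 'wmx' repeated 2 times, then the literal '0pu', then optionally whitespace (captured); then anchored at the end.
Scanning left to right: at [18:30] match ' @wmxwmx0pu ', groups = (' @', 'wmxwmx0pu ').
2 groups means the one result is a tuple of 2 captured strings — 1 here.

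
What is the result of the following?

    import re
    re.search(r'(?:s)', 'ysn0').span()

(1, 2)

This matches a literal 's' (non-capturing group).
`re.search` scans for the first position where the pattern succeeds.
The match spans [1:2] → 's'.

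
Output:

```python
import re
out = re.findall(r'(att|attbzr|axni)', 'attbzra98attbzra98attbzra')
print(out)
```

Alternation tries branches left to right and keeps the first one that lets the overall match succeed at that position.
Matches: at [0:3] match 'att', group 1 = 'att'; at [9:12] match 'att', group 1 = 'att'; at [18:21] match 'att', group 1 = 'att'.
One capturing group, so `findall` returns just the captured substring from each match — 3 in all.

['att', 'att', 'att']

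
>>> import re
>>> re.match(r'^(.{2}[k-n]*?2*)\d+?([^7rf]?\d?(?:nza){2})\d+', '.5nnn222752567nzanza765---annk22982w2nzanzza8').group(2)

'67nzanza'

Pattern: anchored at the start of the string; then exactly 2 of any character, then zero or more of a character in [k-n] (lazy), then zero or more of the literal '2' (captured); then one or more of a digit (lazy); then optionally any character except [7rf], then optionally a digit, then the literal 'nza' repeated 2 times (captured); then one or more of a digit.
The `?` after the quantifier makes it lazy — it takes as little as possible before letting the rest of the pattern try.
`re.match` won't scan ahead — the pattern has to work from the very first character.
The match spans [0:23] → '.5nnn222752567nzanza765'.
Captured: group 1 = '.5nnn222', group 2 = '67nzanza'.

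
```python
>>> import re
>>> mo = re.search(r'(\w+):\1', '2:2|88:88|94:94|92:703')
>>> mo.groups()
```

('2',)

The match spans [0:3] → '2:2'.
Captured: group 1 = '2'.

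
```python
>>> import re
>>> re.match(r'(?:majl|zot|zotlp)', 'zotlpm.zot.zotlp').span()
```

Alternation tries branches left to right and keeps the first one that lets the overall match succeed at that position.
`match` is anchored at position 0; if the pattern doesn't fit there, it returns None.
The match spans [0:3] → 'zot'.

(0, 3)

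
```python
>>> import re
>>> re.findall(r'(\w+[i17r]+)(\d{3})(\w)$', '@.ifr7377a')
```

[('ifr7', '377', 'a')]

`findall` packs the 3 group values into a tuple for every match.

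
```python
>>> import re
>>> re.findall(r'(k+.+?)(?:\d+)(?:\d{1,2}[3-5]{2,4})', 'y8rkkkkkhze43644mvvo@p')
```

Pattern: one or more of a literal 'k', then one or more of any character (lazy) (captured); then one or more of a digit (non-capturing group); then 1 to 2 of a digit, then 2 to 4 of a character in [3-5] (non-capturing group).
The `?` after the quantifier makes it lazy — it takes as little as possible before letting the rest of the pattern try.
Walking the string: at [3:16] match 'kkkkkhze43644', group 1 = 'kkkkkhze'.
Because there's exactly one group, `findall` drops the full match and keeps group 1 from the one hit.

['kkkkkhze']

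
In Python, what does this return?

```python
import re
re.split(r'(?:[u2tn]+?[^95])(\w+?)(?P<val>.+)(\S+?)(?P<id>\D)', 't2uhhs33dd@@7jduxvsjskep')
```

['', 'u', 'hhs33dd@@7jduxvsjsk', 'e', 'p', '']

Lazy quantifiers expand one character at a time until the remainder of the pattern can match.
Because the pattern has a capturing group, `split` also inserts each captured text between the pieces.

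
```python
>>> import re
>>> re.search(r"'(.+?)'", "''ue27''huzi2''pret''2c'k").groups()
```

("'ue27",)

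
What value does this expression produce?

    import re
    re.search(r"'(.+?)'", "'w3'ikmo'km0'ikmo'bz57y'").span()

(0, 4)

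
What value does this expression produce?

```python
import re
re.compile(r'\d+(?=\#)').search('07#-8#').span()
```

Because the assertion is zero-width, the text it checks is not consumed and won't appear in the result.
`re.search` tries every starting position until one works.
The match spans [0:2] → '07'.

(0, 2)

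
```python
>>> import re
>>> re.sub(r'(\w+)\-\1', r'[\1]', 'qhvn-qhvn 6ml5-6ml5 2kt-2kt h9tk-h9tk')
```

After group 1 captures some text, `\1` only succeeds where that same text appears again.
Matches: at [0:9] → 'qhvn-qhvn'; at [10:19] → '6ml5-6ml5'; at [20:27] → '2kt-2kt'; at [28:37] → 'h9tk-h9tk'.
The replacement refers to a captured group, so each match is rewritten using its own captured text.

'[qhvn] [6ml5] [2kt] [h9tk]'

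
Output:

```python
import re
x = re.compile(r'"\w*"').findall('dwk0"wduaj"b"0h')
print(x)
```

['"wduaj"']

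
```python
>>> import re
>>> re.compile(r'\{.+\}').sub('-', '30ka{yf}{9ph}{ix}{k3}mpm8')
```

'30ka-mpm8'

Each match is replaced by '-'.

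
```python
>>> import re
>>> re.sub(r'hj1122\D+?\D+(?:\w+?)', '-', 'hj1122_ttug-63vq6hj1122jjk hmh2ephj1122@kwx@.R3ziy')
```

'-3vq6-ep-ziy'

Every occurrence is swapped for '-'.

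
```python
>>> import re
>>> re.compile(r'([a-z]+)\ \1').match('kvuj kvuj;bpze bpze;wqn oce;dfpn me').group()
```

'kvuj kvuj'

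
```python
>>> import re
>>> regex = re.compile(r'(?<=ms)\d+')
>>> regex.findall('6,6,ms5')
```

The `(?=…)`/`(?<=…)` assertion just peeks at neighbouring text; it doesn't advance the match position.
With no groups in the pattern, `findall` gives back each whole match — 1 here.

['5']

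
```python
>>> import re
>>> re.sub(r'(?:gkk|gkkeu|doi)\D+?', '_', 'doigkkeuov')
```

'_kkeuov'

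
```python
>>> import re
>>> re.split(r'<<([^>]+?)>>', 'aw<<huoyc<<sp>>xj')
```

['aw', 'huoyc<<sp', 'xj']

Matches to split on: at [2:15] → '<<huoyc<<sp>>'.
Because the pattern has a capturing group, `split` also inserts each captured text between the pieces.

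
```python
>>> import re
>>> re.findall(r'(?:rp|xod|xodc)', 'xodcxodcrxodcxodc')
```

The regex engine tests alternatives in the order written; an earlier branch that matches wins even if a later one would match more.
Matches: at [0:3] → 'xod'; at [4:7] → 'xod'; at [9:12] → 'xod'; at [13:16] → 'xod'.
Since nothing is captured, `findall` lists the 4 matched substrings directly.

['xod', 'xod', 'xod', 'xod']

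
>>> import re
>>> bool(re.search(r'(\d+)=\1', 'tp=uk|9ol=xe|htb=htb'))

After group 1 captures some text, `\1` only succeeds where that same text appears again.
`re.search` tries every starting position until one works.
Here nothing in the string fits, so the call returns None, and `bool(None)` is False.

False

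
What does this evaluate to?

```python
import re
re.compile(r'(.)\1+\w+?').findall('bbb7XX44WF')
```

['b', 'X']

`\1` is not a pattern — it's the concrete string captured by group 1, re-applied verbatim.
`findall` collects group 1 from each match (2 total).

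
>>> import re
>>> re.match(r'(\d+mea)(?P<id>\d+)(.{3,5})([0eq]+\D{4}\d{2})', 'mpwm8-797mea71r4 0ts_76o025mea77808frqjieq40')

None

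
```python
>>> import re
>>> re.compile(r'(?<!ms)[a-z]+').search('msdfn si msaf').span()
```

(0, 5)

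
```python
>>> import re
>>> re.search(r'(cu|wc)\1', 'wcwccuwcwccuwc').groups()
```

The match spans [0:4] → 'wcwc'.
Captured: group 1 = 'wc'.

('wc',)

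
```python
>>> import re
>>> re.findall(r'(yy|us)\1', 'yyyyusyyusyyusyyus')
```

['yy']

After group 1 captures some text, `\1` only succeeds where that same text appears again.
Scanning left to right: at [0:4] match 'yyyy', group 1 = 'yy'.
Because there's exactly one group, `findall` drops the full match and keeps group 1 from the one hit.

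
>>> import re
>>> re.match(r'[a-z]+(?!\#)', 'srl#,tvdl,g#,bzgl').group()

The negative lookaround is zero-width — it rules out positions where the adjacent text would match, without consuming anything.
With `match`, the pattern is implicitly anchored at the beginning.
The match spans [0:2] → 'sr'.

'sr'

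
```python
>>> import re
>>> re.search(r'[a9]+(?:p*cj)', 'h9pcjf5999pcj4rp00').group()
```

'9pcj'

The match spans [1:5] → '9pcj'.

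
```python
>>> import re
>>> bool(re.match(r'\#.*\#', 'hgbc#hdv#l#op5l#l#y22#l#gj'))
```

With `match`, the pattern is implicitly anchored at the beginning.
Here position 0 doesn't satisfy it, so the call returns None, and `bool(None)` is False.

False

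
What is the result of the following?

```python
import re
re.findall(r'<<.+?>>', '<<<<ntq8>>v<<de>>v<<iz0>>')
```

Because the quantifier is non-greedy, it stops expanding at the earliest point where the rest of the pattern can succeed.
No capturing groups, so `findall` returns the 3 full match strings.

['<<<<ntq8>>', '<<de>>', '<<iz0>>']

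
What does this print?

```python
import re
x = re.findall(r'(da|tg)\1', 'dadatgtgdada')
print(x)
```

After group 1 captures some text, `\1` only succeeds where that same text appears again.
Because there's exactly one group, `findall` drops the full match and keeps group 1 from each hit.

['da', 'tg', 'da']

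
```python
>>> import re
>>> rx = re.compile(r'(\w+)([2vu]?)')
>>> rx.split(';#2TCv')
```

[';#', '2TCv', '', '']

This matches one or more of a word character (captured); then optionally one of [2vu] (captured).
Matches to split on: at [2:6] → '2TCv'.
With a capturing group present, the delimiter's captured portion is kept in the result list.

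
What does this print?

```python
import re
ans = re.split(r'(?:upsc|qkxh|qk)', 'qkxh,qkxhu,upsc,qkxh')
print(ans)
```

['', ',', 'u,', ',', '']

Alternation tries branches left to right and keeps the first one that lets the overall match succeed at that position.
Matches to split on: at [0:4] → 'qkxh'; at [5:9] → 'qkxh'; at [11:15] → 'upsc'; at [16:20] → 'qkxh'.
Splitting on the pattern gives 5 pieces.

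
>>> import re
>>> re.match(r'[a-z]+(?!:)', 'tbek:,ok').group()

Because the assertion is negative and zero-width, positions next to the forbidden text are skipped.
`match` is anchored at position 0; if the pattern doesn't fit there, it returns None.
The match spans [0:3] → 'tbe'.

'tbe'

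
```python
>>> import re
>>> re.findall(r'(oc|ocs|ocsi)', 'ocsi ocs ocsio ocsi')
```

['oc', 'oc', 'oc', 'oc']

Alternation tries branches left to right and keeps the first one that lets the overall match succeed at that position.
With a single group, `findall` returns only what that group captured — 4 items.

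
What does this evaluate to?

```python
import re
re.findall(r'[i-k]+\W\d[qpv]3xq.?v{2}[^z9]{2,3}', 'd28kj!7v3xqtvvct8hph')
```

The pattern matches one or more of a character in [i-k], then a non-word character; then a digit, then one of [qpv], then the literal '3xq'; then optionally any character, then exactly 2 of a literal 'v', then 2 to 3 of any character except [z9].
Since nothing is captured, `findall` lists the 1 matched substring directly.

['kj!7v3xqtvvct8']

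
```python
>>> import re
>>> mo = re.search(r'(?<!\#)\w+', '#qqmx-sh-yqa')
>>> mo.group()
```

'qmx'

`(?!…)`/`(?<!…)` only lets a position through if the neighbouring text does NOT match; no characters are consumed.
`re.search` tries every starting position until one works.
The match spans [2:5] → 'qmx'.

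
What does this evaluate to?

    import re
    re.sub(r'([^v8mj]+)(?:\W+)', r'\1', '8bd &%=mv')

'8bd &%mv'

Pattern: one or more of any character except [v8mj] (captured); then one or more of a non-word character (non-capturing group).
`\1` in the replacement pulls in group 1's text for each match.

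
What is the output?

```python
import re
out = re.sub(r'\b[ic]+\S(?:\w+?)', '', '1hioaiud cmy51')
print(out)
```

`sub` substitutes '' at each match site.

1hioaiud 51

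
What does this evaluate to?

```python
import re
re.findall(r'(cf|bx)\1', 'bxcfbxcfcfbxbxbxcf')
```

['cf', 'bx']

`\1` is not a pattern — it's the concrete string captured by group 1, re-applied verbatim.
Scanning left to right: at [6:10] match 'cfcf', group 1 = 'cf'; at [10:14] match 'bxbx', group 1 = 'bx'.
With a single group, `findall` returns only what that group captured — 2 items.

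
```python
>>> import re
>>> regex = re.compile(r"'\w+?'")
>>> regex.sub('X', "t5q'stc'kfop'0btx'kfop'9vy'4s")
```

Matches: at [3:8] → "'stc'"; at [12:18] → "'0btx'"; at [22:27] → "'9vy'".
`sub` substitutes 'X' at each match site.

't5qXkfopXkfopX4s'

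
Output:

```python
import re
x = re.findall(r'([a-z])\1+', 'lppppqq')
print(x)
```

['p', 'q']

After group 1 captures some text, `\1` only succeeds where that same text appears again.
Matches: at [1:5] match 'pppp', group 1 = 'p'; at [5:7] match 'qq', group 1 = 'q'.
One capturing group, so `findall` returns just the captured substring from each match — 2 in all.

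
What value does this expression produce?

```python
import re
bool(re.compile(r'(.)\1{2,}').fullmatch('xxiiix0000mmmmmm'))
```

The backreference `\1` re-matches whatever the first group consumed, character for character.
`fullmatch` succeeds only if the pattern covers the string from start to end.
Here there's no way to consume every character, so the call returns None, and `bool(None)` is False.

False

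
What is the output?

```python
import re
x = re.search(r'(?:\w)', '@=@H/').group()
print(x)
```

H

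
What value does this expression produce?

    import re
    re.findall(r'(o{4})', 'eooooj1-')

Because there's exactly one group, `findall` drops the full match and keeps group 1 from the one hit.

['oooo']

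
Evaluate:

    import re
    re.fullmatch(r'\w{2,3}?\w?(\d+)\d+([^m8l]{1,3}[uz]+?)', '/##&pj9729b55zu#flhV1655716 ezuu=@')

None

`re.fullmatch` requires the pattern to consume the entire string.
Here the string isn't matched end-to-end, so the call returns None.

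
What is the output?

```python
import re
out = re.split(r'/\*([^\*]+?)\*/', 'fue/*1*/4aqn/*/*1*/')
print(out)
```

Matches to split on: at [3:8] → '/*1*/'; at [14:19] → '/*1*/'.
The group in the pattern means `split` returns the separators' captures alongside the pieces.

['fue', '1', '4aqn/*', '1', '']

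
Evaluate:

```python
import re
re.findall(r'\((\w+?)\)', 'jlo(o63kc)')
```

['o63kc']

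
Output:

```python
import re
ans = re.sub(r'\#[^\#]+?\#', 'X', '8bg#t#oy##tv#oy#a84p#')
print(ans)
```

8bgXoy#XoyX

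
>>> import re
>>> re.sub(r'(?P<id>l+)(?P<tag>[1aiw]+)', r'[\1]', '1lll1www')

'1[lll]'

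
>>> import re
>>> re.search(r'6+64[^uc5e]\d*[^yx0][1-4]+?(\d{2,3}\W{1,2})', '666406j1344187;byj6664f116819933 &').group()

'666406j1344187;'

This matches one or more of a literal '6'; then the literal '64', then any character except [uc5e]; then zero or more of a digit, then any character except [yx0], then one or more of a character in [1-4] (lazy); then 2 to 3 of a digit, then 1 to 2 of a non-word character (captured).
Unlike `match`, `search` isn't anchored — it looks for the pattern anywhere in the string.
The match spans [0:15] → '666406j1344187;'.
Captured: group 1 = '187;'.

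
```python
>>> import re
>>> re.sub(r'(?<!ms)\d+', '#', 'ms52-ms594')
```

'ms5#-ms5#'

The negative lookaround is zero-width — it rules out positions where the adjacent text would match, without consuming anything.
Matches: at [3:4] → '2'; at [8:10] → '94'.
Each match is replaced by '#'.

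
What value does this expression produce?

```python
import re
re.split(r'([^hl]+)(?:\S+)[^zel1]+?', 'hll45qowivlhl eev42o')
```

['hll', '45qowiv', '', 'eev4', '']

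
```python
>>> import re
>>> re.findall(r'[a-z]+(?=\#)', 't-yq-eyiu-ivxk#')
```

The positive lookaround only admits positions where the adjacent text matches; those characters stay outside the span.
Matches: at [10:14] → 'ivxk'.
Since nothing is captured, `findall` lists the 1 matched substring directly.

['ivxk']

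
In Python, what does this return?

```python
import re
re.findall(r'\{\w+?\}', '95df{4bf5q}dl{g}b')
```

Matches: at [4:11] → '{4bf5q}'; at [13:16] → '{g}'.
With no groups in the pattern, `findall` gives back each whole match — 2 here.

['{4bf5q}', '{g}']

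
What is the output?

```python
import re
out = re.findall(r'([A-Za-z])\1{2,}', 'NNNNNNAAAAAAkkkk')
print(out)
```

After group 1 captures some text, `\1` only succeeds where that same text appears again.
Walking the string: at [0:6] match 'NNNNNN', group 1 = 'N'; at [6:12] match 'AAAAAA', group 1 = 'A'; at [12:16] match 'kkkk', group 1 = 'k'.
`findall` collects group 1 from each match (3 total).

['N', 'A', 'k']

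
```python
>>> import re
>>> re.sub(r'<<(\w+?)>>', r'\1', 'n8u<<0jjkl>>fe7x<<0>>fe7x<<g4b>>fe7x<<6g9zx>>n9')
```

`\1` in the replacement pulls in group 1's text for each match.

'n8u0jjklfe7x0fe7xg4bfe7x6g9zxn9'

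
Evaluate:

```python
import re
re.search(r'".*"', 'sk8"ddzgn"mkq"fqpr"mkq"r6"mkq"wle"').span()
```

Unlike `match`, `search` isn't anchored — it looks for the pattern anywhere in the string.
The match spans [3:34] → '"ddzgn"mkq"fqpr"mkq"r6"mkq"wle"'.

(3, 34)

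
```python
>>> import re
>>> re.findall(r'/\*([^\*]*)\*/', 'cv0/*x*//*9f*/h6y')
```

['x', '9f']

Matches: at [3:8] match '/*x*/', group 1 = 'x'; at [8:14] match '/*9f*/', group 1 = '9f'.
With a single group, `findall` returns only what that group captured — 2 items.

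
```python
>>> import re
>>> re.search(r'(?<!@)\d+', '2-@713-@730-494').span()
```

(0, 1)

Because the assertion is negative and zero-width, positions next to the forbidden text are skipped.
`re.search` scans for the first position where the pattern succeeds.
The match spans [0:1] → '2'.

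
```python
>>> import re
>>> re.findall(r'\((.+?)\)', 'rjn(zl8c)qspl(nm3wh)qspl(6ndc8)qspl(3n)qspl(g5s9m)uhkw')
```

['zl8c', 'nm3wh', '6ndc8', '3n', 'g5s9m']

A non-greedy quantifier consumes as few characters as it can — just enough that the remainder of the pattern still matches from where it stops; whatever follows it matches normally.
Walking the string: at [3:9] match '(zl8c)', group 1 = 'zl8c'; at [13:20] match '(nm3wh)', group 1 = 'nm3wh'; at [24:31] match '(6ndc8)', group 1 = '6ndc8'; at [35:39] match '(3n)', group 1 = '3n'; at [43:50] match '(g5s9m)', group 1 = 'g5s9m'.
One capturing group, so `findall` returns just the captured substring from each match — 5 in all.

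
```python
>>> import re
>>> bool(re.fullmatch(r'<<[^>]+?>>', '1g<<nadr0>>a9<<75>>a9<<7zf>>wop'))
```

`re.fullmatch` requires the pattern to consume the entire string.
Here there's no way to consume every character, so the call returns None, and `bool(None)` is False.

False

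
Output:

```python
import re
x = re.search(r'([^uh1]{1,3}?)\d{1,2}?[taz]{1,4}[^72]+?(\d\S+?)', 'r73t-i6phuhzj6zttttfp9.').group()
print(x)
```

Lazy quantifiers expand one character at a time until the remainder of the pattern can match.
The match spans [0:8] → 'r73t-i6p'.

r73t-i6p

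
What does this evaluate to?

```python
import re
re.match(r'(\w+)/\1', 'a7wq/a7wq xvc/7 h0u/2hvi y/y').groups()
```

('a7wq',)

`\1` has to match the exact text group 1 already captured.
With `match`, the pattern is implicitly anchored at the beginning.
The match spans [0:9] → 'a7wq/a7wq'.
Captured: group 1 = 'a7wq'.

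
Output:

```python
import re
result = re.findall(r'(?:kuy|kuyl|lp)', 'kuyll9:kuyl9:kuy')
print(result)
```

['kuy', 'kuy', 'kuy']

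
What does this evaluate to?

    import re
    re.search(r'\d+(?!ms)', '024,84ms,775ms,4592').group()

'024'

The negative lookaround is zero-width — it rules out positions where the adjacent text would match, without consuming anything.
The match spans [0:3] → '024'.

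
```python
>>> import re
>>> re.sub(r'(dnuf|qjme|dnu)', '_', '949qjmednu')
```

'949__'

Matches: at [3:7] → 'qjme'; at [7:10] → 'dnu'.
`sub` substitutes '_' at each match site.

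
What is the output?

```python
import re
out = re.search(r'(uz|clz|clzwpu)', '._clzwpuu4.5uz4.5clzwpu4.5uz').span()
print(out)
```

Branches in `(...|...)` are attempted left-to-right; the first branch that allows the whole pattern to succeed is taken.
The match spans [2:5] → 'clz'.

(2, 5)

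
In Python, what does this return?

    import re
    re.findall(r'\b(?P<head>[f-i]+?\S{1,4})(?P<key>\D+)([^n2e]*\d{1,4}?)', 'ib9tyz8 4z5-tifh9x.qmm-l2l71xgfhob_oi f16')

[('ib9ty', 'z', '8 4z5-tifh9x.qmm-l2')]

Pattern: a word boundary (`\b`, zero-width); then one or more of a character in [f-i] (lazy), then 1 to 4 of a non-whitespace character (captured as 'head'); then one or more of a non-digit (captured as 'key'); then zero or more of any character except [n2e], then 1 to 4 of a digit (lazy) (captured).
Walking the string: at [0:25] match 'ib9tyz8 4z5-tifh9x.qmm-l2', groups = ('ib9ty', 'z', '8 4z5-tifh9x.qmm-l2').
`findall` packs the 3 group values into a tuple for every match.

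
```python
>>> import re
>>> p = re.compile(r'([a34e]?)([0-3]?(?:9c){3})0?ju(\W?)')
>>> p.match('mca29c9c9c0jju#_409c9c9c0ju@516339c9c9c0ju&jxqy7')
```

With `match`, the pattern is implicitly anchored at the beginning.
Here the pattern fails at index 0, so the call returns None.

None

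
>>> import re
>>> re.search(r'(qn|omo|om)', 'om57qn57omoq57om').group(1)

'om'

The match spans [0:2] → 'om'.
Captured: group 1 = 'om'.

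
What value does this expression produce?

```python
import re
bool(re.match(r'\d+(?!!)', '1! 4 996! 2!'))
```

False

The negative lookahead/lookbehind blocks any match where the forbidden context is present.
With `match`, the pattern is implicitly anchored at the beginning.
Here the pattern fails at index 0, so the call returns None, and `bool(None)` is False.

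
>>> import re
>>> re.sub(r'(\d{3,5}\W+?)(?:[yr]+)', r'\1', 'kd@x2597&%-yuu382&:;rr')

'kd@x2597&%-uu382&:;'

The pattern matches 3 to 5 of a digit, then one or more of a non-word character (lazy) (captured); then one or more of one of [yr] (non-capturing group).
Matches: at [4:12] → '2597&%-y'; at [14:22] → '382&:;rr'.
Each match is replaced using the text its own group 1 captured.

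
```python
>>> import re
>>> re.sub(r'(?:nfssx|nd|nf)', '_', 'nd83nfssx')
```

'_83_'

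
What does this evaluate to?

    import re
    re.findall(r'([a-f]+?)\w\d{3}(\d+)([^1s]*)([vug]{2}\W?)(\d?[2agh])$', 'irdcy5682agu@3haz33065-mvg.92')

This matches one or more of a character in [a-f] (lazy) (captured); then a word character, then exactly 3 of a digit; then one or more of a digit (captured); then zero or more of any character except [1s] (captured); then exactly 2 of one of [vug], then optionally a non-word character (captured); then optionally a digit, then one of [2agh] (captured); then anchored at the end.
Scanning left to right: at [2:29] match 'dcy5682agu@3haz33065-mvg.92', groups = ('dc', '2', 'agu@3haz33065-m', 'vg.', '92').
Multiple groups make `findall` return tuples — one 5-tuple for the one match.

[('dc', '2', 'agu@3haz33065-m', 'vg.', '92')]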